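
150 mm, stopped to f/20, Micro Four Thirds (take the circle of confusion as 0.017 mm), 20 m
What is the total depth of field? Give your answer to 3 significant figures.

Hyperfocal distance H = f²/(N·c) + f = 150²/(20 × 0.017) + 150 = 22500/0.34 + 150 ≈ 66326.5 mm ≈ 66.33 m.
Near limit Dn = s·(H − f)/(H + s − 2f) = 20000 × (66326.5 − 150) / (66326.5 + 20000 − 2 × 150) = 20000 × 66176.5 / 86026.5 ≈ 15385 mm.
Far limit Df = s·(H − f)/(H − s) = 20000 × (66326.5 − 150) / (66326.5 − 20000) = 20000 × 66176.5 / 46326.5 ≈ 28570 mm.
Depth of field = Df − Dn = 28570 − 15385 ≈ 13185 mm ≈ 13.2 m.

13.2 m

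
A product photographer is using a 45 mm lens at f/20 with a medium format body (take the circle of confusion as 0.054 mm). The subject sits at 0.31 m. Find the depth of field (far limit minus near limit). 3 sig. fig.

Hyperfocal distance H = f²/(N·c) + f = 45²/(20 × 0.054) + 45 = 2025/1.08 + 45 ≈ 1920.0 mm ≈ 1.920 m.
Near limit Dn = s·(H − f)/(H + s − 2f) = 310 × (1920.0 − 45) / (1920.0 + 310 − 2 × 45) = 310 × 1875.0 / 2140.0 ≈ 271.612 mm.
Far limit Df = s·(H − f)/(H − s) = 310 × (1920.0 − 45) / (1920.0 − 310) = 310 × 1875.0 / 1610.0 ≈ 361.025 mm.
Depth of field = Df − Dn = 361.025 − 271.612 ≈ 89.413 mm.

89.4 mm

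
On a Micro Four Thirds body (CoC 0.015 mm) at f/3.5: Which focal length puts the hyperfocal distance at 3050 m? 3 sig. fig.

From H = f²/(N·c) + f, with f ≪ H: f ≈ √(H·N·c) = √(3050000 × 3.5 × 0.015) = √160125 ≈ 400.2 mm.
The +f correction barely moves this — solving exactly, f² + N·c·f − N·c·H = 0 ⇒ f = (−N·c + √((N·c)² + 4·N·c·H))/2 = (−0.0525 + √640500)/2 ≈ 400.13 mm, so f ≈ 400 mm.

400 mm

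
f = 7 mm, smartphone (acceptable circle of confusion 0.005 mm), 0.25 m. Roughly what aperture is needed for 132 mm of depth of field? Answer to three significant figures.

Write h = H − f = f²/(N·c). The thin-lens limits are Dn = s·h/(h + (s−f)) and Df = s·h/(h − (s−f)), so DoF = Df − Dn = 2·s·(s−f)·h / (h² − (s−f)²).
That is a quadratic in h: DoF·h² − 2·s·(s−f)·h − DoF·(s−f)² = 0 ⇒ h = (s−f)·(s + √(s² + DoF²)) / DoF = 243 × (250 + √(250² + 132²)) / 132 = 243 × (250 + 282.708) / 132 ≈ 980.67 mm.
Then N = f²/(c·h) = 7² / (0.005 × 980.67) = 49 / 4.9033 ≈ 9.99.

f/9.99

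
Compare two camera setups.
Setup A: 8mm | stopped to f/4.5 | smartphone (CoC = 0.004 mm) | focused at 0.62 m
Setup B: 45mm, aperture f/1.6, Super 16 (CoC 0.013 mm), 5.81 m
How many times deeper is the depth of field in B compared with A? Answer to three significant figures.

Setup A: H = 8²/(4.5×0.004) + 8 ≈ 3563.6 mm; DoF = Df − Dn = 748.91 − 528.95 ≈ 219.96 mm.
Setup B: H = 45²/(1.6×0.013) + 45 ≈ 97400.8 mm; DoF = Df − Dn = 6175.70 − 5485.19 ≈ 690.51 mm.
Ratio = 690.51 / 219.96 ≈ 3.14.

3.14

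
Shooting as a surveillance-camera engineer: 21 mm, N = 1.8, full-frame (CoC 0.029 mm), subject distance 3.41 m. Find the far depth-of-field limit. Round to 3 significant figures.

5.69 m

Hyperfocal distance H = f²/(N·c) + f = 21²/(1.8 × 0.029) + 21 = 441/0.0522 + 21 ≈ 8469.3 mm ≈ 8.469 m.
Far limit Df = s·(H − f)/(H − s) = 3410 × (8469.3 − 21) / (8469.3 − 3410) = 3410 × 8448.3 / 5059.3 ≈ 5694.2 mm ≈ 5.69 m.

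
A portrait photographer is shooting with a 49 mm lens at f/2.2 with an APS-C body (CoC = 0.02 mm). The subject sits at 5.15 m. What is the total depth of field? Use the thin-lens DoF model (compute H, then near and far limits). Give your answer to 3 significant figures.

0.971 m

Hyperfocal distance H = f²/(N·c) + f = 49²/(2.2 × 0.02) + 49 = 2401/0.044 + 49 ≈ 54617.2 mm ≈ 54.62 m.
Near limit Dn = s·(H − f)/(H + s − 2f) = 5150 × (54617.2 − 49) / (54617.2 + 5150 − 2 × 49) = 5150 × 54568.2 / 59669.2 ≈ 4709.74 mm.
Far limit Df = s·(H − f)/(H − s) = 5150 × (54617.2 − 49) / (54617.2 − 5150) = 5150 × 54568.2 / 49467.2 ≈ 5681.06 mm.
Depth of field = Df − Dn = 5681.06 − 4709.74 ≈ 971.32 mm ≈ 0.971 m.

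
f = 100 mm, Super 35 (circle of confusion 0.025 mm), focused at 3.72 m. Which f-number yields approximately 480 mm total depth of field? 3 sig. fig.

f/7.10

Write h = H − f = f²/(N·c). The thin-lens limits are Dn = s·h/(h + (s−f)) and Df = s·h/(h − (s−f)), so DoF = Df − Dn = 2·s·(s−f)·h / (h² − (s−f)²).
That is a quadratic in h: DoF·h² − 2·s·(s−f)·h − DoF·(s−f)² = 0 ⇒ h = (s−f)·(s + √(s² + DoF²)) / DoF = 3620 × (3720 + √(3720² + 480²)) / 480 = 3620 × (3720 + 3750.84) / 480 ≈ 56343 mm.
Then N = f²/(c·h) = 100² / (0.025 × 56343) = 10000 / 1408.6 ≈ 7.10.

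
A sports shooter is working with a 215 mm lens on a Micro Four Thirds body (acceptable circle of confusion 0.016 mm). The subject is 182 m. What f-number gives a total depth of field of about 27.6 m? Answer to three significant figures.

Write h = H − f = f²/(N·c). The thin-lens limits are Dn = s·h/(h + (s−f)) and Df = s·h/(h − (s−f)), so DoF = Df − Dn = 2·s·(s−f)·h / (h² − (s−f)²).
That is a quadratic in h: DoF·h² − 2·s·(s−f)·h − DoF·(s−f)² = 0 ⇒ h = (s−f)·(s + √(s² + DoF²)) / DoF = 181785 × (182000 + √(182000² + 27600²)) / 27600 = 181785 × (182000 + 184081) / 27600 ≈ 2411160 mm.
Then N = f²/(c·h) = 215² / (0.016 × 2411160) = 46225 / 38579 ≈ 1.20.

f/1.20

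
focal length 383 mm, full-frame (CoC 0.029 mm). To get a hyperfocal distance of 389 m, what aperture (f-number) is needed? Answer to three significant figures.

Rearrange H = f²/(N·c) + f for N: N = f² / ((H − f)·c).
N = 383² / ((389000 − 383) × 0.029) = 146689 / 11270 ≈ 13.

f/13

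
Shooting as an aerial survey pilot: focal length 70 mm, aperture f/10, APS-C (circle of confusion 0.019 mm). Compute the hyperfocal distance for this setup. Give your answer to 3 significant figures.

Hyperfocal distance H = f²/(N·c) + f = 70²/(10 × 0.019) + 70 = 4900/0.19 + 70 ≈ 25859.5 mm ≈ 25.9 m.

25.9 m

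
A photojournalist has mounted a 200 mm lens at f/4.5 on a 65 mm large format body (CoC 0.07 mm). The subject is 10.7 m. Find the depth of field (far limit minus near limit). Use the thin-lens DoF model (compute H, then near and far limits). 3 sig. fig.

Hyperfocal distance H = f²/(N·c) + f = 200²/(4.5 × 0.07) + 200 = 40000/0.315 + 200 ≈ 127184.1 mm ≈ 127.2 m.
Near limit Dn = s·(H − f)/(H + s − 2f) = 10700 × (127184.1 − 200) / (127184.1 + 10700 − 2 × 200) = 10700 × 126984.1 / 137484.1 ≈ 9882.8 mm.
Far limit Df = s·(H − f)/(H − s) = 10700 × (127184.1 − 200) / (127184.1 − 10700) = 10700 × 126984.1 / 116484.1 ≈ 11664.5 mm.
Depth of field = Df − Dn = 11664.5 − 9882.8 ≈ 1781.7 mm ≈ 1.78 m.

1.78 m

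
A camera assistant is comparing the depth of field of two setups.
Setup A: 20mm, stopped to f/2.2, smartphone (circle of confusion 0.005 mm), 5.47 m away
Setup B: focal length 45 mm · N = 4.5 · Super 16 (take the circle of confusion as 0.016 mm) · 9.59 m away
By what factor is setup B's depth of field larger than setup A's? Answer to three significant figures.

Setup A: H = 20²/(2.2×0.005) + 20 ≈ 36383.6 mm; DoF = Df − Dn = 6434.3 − 4757.0 ≈ 1677.3 mm.
Setup B: H = 45²/(4.5×0.016) + 45 ≈ 28170.0 mm; DoF = Df − Dn = 14516.6 − 7160.0 ≈ 7356.6 mm.
Ratio = 7356.6 / 1677.3 ≈ 4.39.

4.39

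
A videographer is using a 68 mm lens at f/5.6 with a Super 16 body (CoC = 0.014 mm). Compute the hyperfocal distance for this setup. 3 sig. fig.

Hyperfocal distance H = f²/(N·c) + f = 68²/(5.6 × 0.014) + 68 = 4624/0.0784 + 68 ≈ 59047.6 mm ≈ 59.0 m.

59.0 m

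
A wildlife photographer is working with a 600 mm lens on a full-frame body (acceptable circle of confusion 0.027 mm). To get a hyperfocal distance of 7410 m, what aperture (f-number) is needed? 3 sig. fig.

f/1.80

Rearrange H = f²/(N·c) + f for N: N = f² / ((H − f)·c).
N = 600² / ((7410000 − 600) × 0.027) = 360000 / 200054 ≈ 1.80.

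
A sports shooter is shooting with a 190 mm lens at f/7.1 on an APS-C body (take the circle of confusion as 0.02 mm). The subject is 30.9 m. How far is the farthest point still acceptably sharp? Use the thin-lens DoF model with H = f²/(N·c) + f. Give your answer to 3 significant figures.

Hyperfocal distance H = f²/(N·c) + f = 190²/(7.1 × 0.02) + 190 = 36100/0.142 + 190 ≈ 254415.4 mm ≈ 254.4 m.
Far limit Df = s·(H − f)/(H − s) = 30900 × (254415.4 − 190) / (254415.4 − 30900) = 30900 × 254225.4 / 223515.4 ≈ 35146 mm ≈ 35.1 m.

35.1 m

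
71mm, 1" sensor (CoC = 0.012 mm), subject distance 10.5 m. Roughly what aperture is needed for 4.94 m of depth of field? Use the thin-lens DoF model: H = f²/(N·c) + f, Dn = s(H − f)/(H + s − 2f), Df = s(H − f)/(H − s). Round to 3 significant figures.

f/9

Write h = H − f = f²/(N·c). The thin-lens limits are Dn = s·h/(h + (s−f)) and Df = s·h/(h − (s−f)), so DoF = Df − Dn = 2·s·(s−f)·h / (h² − (s−f)²).
That is a quadratic in h: DoF·h² − 2·s·(s−f)·h − DoF·(s−f)² = 0 ⇒ h = (s−f)·(s + √(s² + DoF²)) / DoF = 10429 × (10500 + √(10500² + 4940²)) / 4940 = 10429 × (10500 + 11604.0) / 4940 ≈ 46665 mm.
Then N = f²/(c·h) = 71² / (0.012 × 46665) = 5041 / 559.97 ≈ 9.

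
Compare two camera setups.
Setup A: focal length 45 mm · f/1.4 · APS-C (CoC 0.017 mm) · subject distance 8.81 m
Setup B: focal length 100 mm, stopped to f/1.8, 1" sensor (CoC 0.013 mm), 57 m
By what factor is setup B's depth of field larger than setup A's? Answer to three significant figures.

8.42

Setup A: H = 45²/(1.4×0.017) + 45 ≈ 85129.0 mm; DoF = Df − Dn = 9821.8 − 7987.2 ≈ 1834.6 mm.
Setup B: H = 100²/(1.8×0.013) + 100 ≈ 427450.4 mm; DoF = Df − Dn = 65755 − 50302 ≈ 15453 mm.
Ratio = 15453 / 1834.6 ≈ 8.42.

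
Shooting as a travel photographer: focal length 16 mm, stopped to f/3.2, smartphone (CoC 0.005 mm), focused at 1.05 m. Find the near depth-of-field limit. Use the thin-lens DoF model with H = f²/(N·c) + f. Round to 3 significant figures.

Hyperfocal distance H = f²/(N·c) + f = 16²/(3.2 × 0.005) + 16 = 256/0.016 + 16 ≈ 16016.0 mm ≈ 16.02 m.
Near limit Dn = s·(H − f)/(H + s − 2f) = 1050 × (16016.0 − 16) / (16016.0 + 1050 − 2 × 16) = 1050 × 16000.0 / 17034.0 ≈ 986.26 mm ≈ 0.986 m.

0.986 m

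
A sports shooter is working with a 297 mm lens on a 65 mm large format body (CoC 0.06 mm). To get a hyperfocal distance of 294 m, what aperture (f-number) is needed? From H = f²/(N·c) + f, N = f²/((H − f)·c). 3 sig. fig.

f/5.01

Rearrange H = f²/(N·c) + f for N: N = f² / ((H − f)·c).
N = 297² / ((294000 − 297) × 0.06) = 88209 / 17622 ≈ 5.01.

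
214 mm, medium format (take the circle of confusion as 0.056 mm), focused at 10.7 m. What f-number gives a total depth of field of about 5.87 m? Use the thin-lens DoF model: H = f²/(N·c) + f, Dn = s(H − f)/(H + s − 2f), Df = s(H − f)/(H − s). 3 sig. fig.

Write h = H − f = f²/(N·c). The thin-lens limits are Dn = s·h/(h + (s−f)) and Df = s·h/(h − (s−f)), so DoF = Df − Dn = 2·s·(s−f)·h / (h² − (s−f)²).
That is a quadratic in h: DoF·h² − 2·s·(s−f)·h − DoF·(s−f)² = 0 ⇒ h = (s−f)·(s + √(s² + DoF²)) / DoF = 10486 × (10700 + √(10700² + 5870²)) / 5870 = 10486 × (10700 + 12204.4) / 5870 ≈ 40916 mm.
Then N = f²/(c·h) = 214² / (0.056 × 40916) = 45796 / 2291.3 ≈ 20.

f/20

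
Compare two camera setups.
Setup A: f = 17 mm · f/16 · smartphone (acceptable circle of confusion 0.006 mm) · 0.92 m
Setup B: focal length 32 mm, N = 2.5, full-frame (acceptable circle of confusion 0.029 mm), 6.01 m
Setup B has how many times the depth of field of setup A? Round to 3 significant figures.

Setup A: H = 17²/(16×0.006) + 17 ≈ 3027.4 mm; DoF = Df − Dn = 1314.21 − 707.71 ≈ 606.50 mm.
Setup B: H = 32²/(2.5×0.029) + 32 ≈ 14156.1 mm; DoF = Df − Dn = 10420.4 − 4222.7 ≈ 6197.7 mm.
Ratio = 6197.7 / 606.50 ≈ 10.2.

10.2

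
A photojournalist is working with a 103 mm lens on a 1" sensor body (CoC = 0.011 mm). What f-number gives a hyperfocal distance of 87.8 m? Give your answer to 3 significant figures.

f/11

Rearrange H = f²/(N·c) + f for N: N = f² / ((H − f)·c).
N = 103² / ((87800 − 103) × 0.011) = 10609 / 964.7 ≈ 11.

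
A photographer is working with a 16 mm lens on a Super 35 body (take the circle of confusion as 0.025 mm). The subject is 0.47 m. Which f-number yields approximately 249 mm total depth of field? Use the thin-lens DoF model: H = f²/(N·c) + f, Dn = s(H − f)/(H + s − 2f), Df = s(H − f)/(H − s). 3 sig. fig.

f/5.61

Write h = H − f = f²/(N·c). The thin-lens limits are Dn = s·h/(h + (s−f)) and Df = s·h/(h − (s−f)), so DoF = Df − Dn = 2·s·(s−f)·h / (h² − (s−f)²).
That is a quadratic in h: DoF·h² − 2·s·(s−f)·h − DoF·(s−f)² = 0 ⇒ h = (s−f)·(s + √(s² + DoF²)) / DoF = 454 × (470 + √(470² + 249²)) / 249 = 454 × (470 + 531.884) / 249 ≈ 1826.7 mm.
Then N = f²/(c·h) = 16² / (0.025 × 1826.7) = 256 / 45.668 ≈ 5.61.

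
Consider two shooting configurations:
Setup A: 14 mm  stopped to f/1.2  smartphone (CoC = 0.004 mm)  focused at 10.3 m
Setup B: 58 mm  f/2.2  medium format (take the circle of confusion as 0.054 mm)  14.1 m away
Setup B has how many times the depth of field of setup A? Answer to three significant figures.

Setup A: H = 14²/(1.2×0.004) + 14 ≈ 40847.3 mm; DoF = Df − Dn = 13768.3 − 8227.5 ≈ 5540.8 mm.
Setup B: H = 58²/(2.2×0.054) + 58 ≈ 28374.5 mm; DoF = Df − Dn = 27970 − 9426 ≈ 18544 mm.
Ratio = 18544 / 5540.8 ≈ 3.35.

3.35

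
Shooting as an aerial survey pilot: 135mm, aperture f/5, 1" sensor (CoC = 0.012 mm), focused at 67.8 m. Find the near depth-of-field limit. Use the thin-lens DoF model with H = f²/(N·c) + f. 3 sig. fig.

55.4 m

Hyperfocal distance H = f²/(N·c) + f = 135²/(5 × 0.012) + 135 = 18225/0.06 + 135 ≈ 303885.0 mm ≈ 303.9 m.
Near limit Dn = s·(H − f)/(H + s − 2f) = 67800 × (303885.0 − 135) / (303885.0 + 67800 − 2 × 135) = 67800 × 303750.0 / 371415.0 ≈ 55448 mm ≈ 55.4 m.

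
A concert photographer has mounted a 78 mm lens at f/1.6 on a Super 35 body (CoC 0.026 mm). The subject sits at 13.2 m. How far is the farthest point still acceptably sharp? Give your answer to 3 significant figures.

14.5 m

Hyperfocal distance H = f²/(N·c) + f = 78²/(1.6 × 0.026) + 78 = 6084/0.0416 + 78 ≈ 146328.0 mm ≈ 146.3 m.
Far limit Df = s·(H − f)/(H − s) = 13200 × (146328.0 − 78) / (146328.0 − 13200) = 13200 × 146250.0 / 133128.0 ≈ 14501 mm ≈ 14.5 m.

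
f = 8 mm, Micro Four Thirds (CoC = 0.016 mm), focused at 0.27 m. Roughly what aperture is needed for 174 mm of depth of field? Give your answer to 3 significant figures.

Write h = H − f = f²/(N·c). The thin-lens limits are Dn = s·h/(h + (s−f)) and Df = s·h/(h − (s−f)), so DoF = Df − Dn = 2·s·(s−f)·h / (h² − (s−f)²).
That is a quadratic in h: DoF·h² − 2·s·(s−f)·h − DoF·(s−f)² = 0 ⇒ h = (s−f)·(s + √(s² + DoF²)) / DoF = 262 × (270 + √(270² + 174²)) / 174 = 262 × (270 + 321.210) / 174 ≈ 890.21 mm.
Then N = f²/(c·h) = 8² / (0.016 × 890.21) = 64 / 14.243 ≈ 4.49.

f/4.49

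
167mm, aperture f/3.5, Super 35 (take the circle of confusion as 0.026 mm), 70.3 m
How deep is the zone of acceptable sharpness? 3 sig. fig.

34.0 m

Hyperfocal distance H = f²/(N·c) + f = 167²/(3.5 × 0.026) + 167 = 27889/0.091 + 167 ≈ 306639.5 mm ≈ 306.6 m.
Near limit Dn = s·(H − f)/(H + s − 2f) = 70300 × (306639.5 − 167) / (306639.5 + 70300 − 2 × 167) = 70300 × 306472.5 / 376605.5 ≈ 57208 mm.
Far limit Df = s·(H − f)/(H − s) = 70300 × (306639.5 − 167) / (306639.5 − 70300) = 70300 × 306472.5 / 236339.5 ≈ 91161 mm.
Depth of field = Df − Dn = 91161 − 57208 ≈ 33953 mm ≈ 34.0 m.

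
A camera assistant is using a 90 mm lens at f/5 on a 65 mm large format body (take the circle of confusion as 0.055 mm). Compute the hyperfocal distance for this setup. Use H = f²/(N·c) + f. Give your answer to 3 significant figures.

Hyperfocal distance H = f²/(N·c) + f = 90²/(5 × 0.055) + 90 = 8100/0.275 + 90 ≈ 29544.5 mm ≈ 29.5 m.

29.5 m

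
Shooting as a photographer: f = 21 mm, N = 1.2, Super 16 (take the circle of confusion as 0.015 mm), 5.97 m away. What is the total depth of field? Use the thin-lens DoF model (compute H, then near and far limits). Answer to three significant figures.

Hyperfocal distance H = f²/(N·c) + f = 21²/(1.2 × 0.015) + 21 = 441/0.018 + 21 ≈ 24521.0 mm ≈ 24.52 m.
Near limit Dn = s·(H − f)/(H + s − 2f) = 5970 × (24521.0 − 21) / (24521.0 + 5970 − 2 × 21) = 5970 × 24500.0 / 30449.0 ≈ 4803.6 mm.
Far limit Df = s·(H − f)/(H − s) = 5970 × (24521.0 − 21) / (24521.0 − 5970) = 5970 × 24500.0 / 18551.0 ≈ 7884.5 mm.
Depth of field = Df − Dn = 7884.5 − 4803.6 ≈ 3080.9 mm ≈ 3.08 m.

3.08 m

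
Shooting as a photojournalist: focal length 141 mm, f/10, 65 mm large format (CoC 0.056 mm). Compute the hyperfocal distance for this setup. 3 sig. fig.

35.6 m

Hyperfocal distance H = f²/(N·c) + f = 141²/(10 × 0.056) + 141 = 19881/0.56 + 141 ≈ 35642.8 mm ≈ 35.6 m.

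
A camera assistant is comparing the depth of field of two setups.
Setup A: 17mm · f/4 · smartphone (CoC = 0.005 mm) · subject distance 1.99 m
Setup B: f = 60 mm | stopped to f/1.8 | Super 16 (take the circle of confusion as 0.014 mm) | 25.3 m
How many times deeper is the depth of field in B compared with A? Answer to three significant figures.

16.7

Setup A: H = 17²/(4×0.005) + 17 ≈ 14467.0 mm; DoF = Df − Dn = 2304.68 − 1750.93 ≈ 553.75 mm.
Setup B: H = 60²/(1.8×0.014) + 60 ≈ 142917.1 mm; DoF = Df − Dn = 30729.2 − 21501.2 ≈ 9228.0 mm.
Ratio = 9228.0 / 553.75 ≈ 16.7.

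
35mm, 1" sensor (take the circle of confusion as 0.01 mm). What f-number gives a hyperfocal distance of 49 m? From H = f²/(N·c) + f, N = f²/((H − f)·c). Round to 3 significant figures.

Rearrange H = f²/(N·c) + f for N: N = f² / ((H − f)·c).
N = 35² / ((49000 − 35) × 0.01) = 1225 / 489.7 ≈ 2.50.

f/2.50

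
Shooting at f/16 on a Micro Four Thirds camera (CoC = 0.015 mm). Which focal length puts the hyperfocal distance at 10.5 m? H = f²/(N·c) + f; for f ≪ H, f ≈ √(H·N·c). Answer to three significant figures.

From H = f²/(N·c) + f, with f ≪ H: f ≈ √(H·N·c) = √(10500 × 16 × 0.015) = √2520.0 ≈ 50.20 mm.
Exact: f² + N·c·f − N·c·H = 0 ⇒ f = (−N·c + √((N·c)² + 4·N·c·H))/2 = (−0.24 + √10080)/2 ≈ 50.080 mm ≈ 50.1 mm.

50.1 mm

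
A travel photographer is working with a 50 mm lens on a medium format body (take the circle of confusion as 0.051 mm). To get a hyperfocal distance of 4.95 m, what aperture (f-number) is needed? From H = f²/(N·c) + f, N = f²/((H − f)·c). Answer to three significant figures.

Rearrange H = f²/(N·c) + f for N: N = f² / ((H − f)·c).
N = 50² / ((4950 − 50) × 0.051) = 2500 / 249.9 ≈ 10.

f/10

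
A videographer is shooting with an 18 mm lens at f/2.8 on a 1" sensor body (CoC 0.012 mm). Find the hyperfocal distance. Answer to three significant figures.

9.66 m

Hyperfocal distance H = f²/(N·c) + f = 18²/(2.8 × 0.012) + 18 = 324/0.0336 + 18 ≈ 9660.9 mm ≈ 9.66 m.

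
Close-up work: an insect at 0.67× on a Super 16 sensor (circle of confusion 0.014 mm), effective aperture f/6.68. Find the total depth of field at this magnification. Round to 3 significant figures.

At magnification m, DoF ≈ 2·N_eff·c/m² = 2 × 6.68 × 0.014 / 0.67² = 0.187 / 0.4489 ≈ 0.417 mm.

0.417 mm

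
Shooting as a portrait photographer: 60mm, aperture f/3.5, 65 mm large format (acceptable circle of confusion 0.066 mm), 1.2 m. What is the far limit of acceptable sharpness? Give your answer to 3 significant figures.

1.29 m

Hyperfocal distance H = f²/(N·c) + f = 60²/(3.5 × 0.066) + 60 = 3600/0.231 + 60 ≈ 15644.4 mm ≈ 15.64 m.
Far limit Df = s·(H − f)/(H − s) = 1200 × (15644.4 − 60) / (15644.4 − 1200) = 1200 × 15584.4 / 14444.4 ≈ 1294.7 mm ≈ 1.29 m.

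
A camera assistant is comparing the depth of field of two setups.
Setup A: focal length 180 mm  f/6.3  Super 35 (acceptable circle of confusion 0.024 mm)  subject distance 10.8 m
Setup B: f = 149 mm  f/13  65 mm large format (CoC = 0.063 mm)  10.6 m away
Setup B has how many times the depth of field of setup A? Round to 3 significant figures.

8.95

Setup A: H = 180²/(6.3×0.024) + 180 ≈ 214465.7 mm; DoF = Df − Dn = 11363.2 − 10290.0 ≈ 1073.2 mm.
Setup B: H = 149²/(13×0.063) + 149 ≈ 27256.4 mm; DoF = Df − Dn = 17250.9 − 7650.4 ≈ 9600.5 mm.
Ratio = 9600.5 / 1073.2 ≈ 8.95.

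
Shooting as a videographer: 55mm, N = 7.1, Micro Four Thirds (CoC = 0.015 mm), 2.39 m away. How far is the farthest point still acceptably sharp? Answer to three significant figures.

2.60 m

Hyperfocal distance H = f²/(N·c) + f = 55²/(7.1 × 0.015) + 55 = 3025/0.1065 + 55 ≈ 28458.8 mm ≈ 28.46 m.
Far limit Df = s·(H − f)/(H − s) = 2390 × (28458.8 − 55) / (28458.8 − 2390) = 2390 × 28403.8 / 26068.8 ≈ 2604.1 mm ≈ 2.60 m.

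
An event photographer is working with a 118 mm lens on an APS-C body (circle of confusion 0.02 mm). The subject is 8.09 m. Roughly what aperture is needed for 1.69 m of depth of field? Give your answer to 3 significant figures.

Write h = H − f = f²/(N·c). The thin-lens limits are Dn = s·h/(h + (s−f)) and Df = s·h/(h − (s−f)), so DoF = Df − Dn = 2·s·(s−f)·h / (h² − (s−f)²).
That is a quadratic in h: DoF·h² − 2·s·(s−f)·h − DoF·(s−f)² = 0 ⇒ h = (s−f)·(s + √(s² + DoF²)) / DoF = 7972 × (8090 + √(8090² + 1690²)) / 1690 = 7972 × (8090 + 8264.64) / 1690 ≈ 77147 mm.
Then N = f²/(c·h) = 118² / (0.02 × 77147) = 13924 / 1542.9 ≈ 9.02.

f/9.02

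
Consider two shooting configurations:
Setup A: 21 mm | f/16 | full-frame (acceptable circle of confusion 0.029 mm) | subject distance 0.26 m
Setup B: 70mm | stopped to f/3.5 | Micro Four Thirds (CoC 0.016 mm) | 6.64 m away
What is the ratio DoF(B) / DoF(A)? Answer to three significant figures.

7.18

Setup A: H = 21²/(16×0.029) + 21 ≈ 971.4 mm; DoF = Df − Dn = 347.35 − 207.76 ≈ 139.59 mm.
Setup B: H = 70²/(3.5×0.016) + 70 ≈ 87570.0 mm; DoF = Df − Dn = 7179.0 − 6176.3 ≈ 1002.7 mm.
Ratio = 1002.7 / 139.59 ≈ 7.18.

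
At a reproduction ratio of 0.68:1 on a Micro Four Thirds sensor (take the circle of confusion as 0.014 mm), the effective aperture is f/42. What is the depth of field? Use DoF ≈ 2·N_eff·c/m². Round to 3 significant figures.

At magnification m, DoF ≈ 2·N_eff·c/m² = 2 × 42 × 0.014 / 0.68² = 1.176 / 0.4624 ≈ 2.54 mm.

2.54 mm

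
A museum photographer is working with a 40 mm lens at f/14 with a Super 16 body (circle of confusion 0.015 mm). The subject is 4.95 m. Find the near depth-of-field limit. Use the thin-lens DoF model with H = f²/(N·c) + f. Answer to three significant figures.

3.01 m

Hyperfocal distance H = f²/(N·c) + f = 40²/(14 × 0.015) + 40 = 1600/0.21 + 40 ≈ 7659.0 mm ≈ 7.659 m.
Near limit Dn = s·(H − f)/(H + s − 2f) = 4950 × (7659.0 − 40) / (7659.0 + 4950 − 2 × 40) = 4950 × 7619.0 / 12529.0 ≈ 3010.1 mm ≈ 3.01 m.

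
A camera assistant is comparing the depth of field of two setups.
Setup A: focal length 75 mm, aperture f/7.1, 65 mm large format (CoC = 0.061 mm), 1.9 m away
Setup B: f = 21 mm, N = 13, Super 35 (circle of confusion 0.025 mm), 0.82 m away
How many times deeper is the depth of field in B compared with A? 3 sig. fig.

2.71

Setup A: H = 75²/(7.1×0.061) + 75 ≈ 13062.8 mm; DoF = Df − Dn = 2210.63 − 1665.91 ≈ 544.72 mm.
Setup B: H = 21²/(13×0.025) + 21 ≈ 1377.9 mm; DoF = Df − Dn = 1994.3 − 516.1 ≈ 1478.2 mm.
Ratio = 1478.2 / 544.72 ≈ 2.71.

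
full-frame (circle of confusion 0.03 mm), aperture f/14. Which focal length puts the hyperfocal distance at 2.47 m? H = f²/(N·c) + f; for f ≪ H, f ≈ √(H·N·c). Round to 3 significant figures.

32.0 mm

From H = f²/(N·c) + f, with f ≪ H: f ≈ √(H·N·c) = √(2470 × 14 × 0.03) = √1037.4 ≈ 32.21 mm.
Exact: f² + N·c·f − N·c·H = 0 ⇒ f = (−N·c + √((N·c)² + 4·N·c·H))/2 = (−0.42 + √4149.8)/2 ≈ 31.999 mm ≈ 32.0 mm.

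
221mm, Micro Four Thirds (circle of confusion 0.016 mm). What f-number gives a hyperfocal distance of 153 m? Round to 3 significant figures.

f/20

Rearrange H = f²/(N·c) + f for N: N = f² / ((H − f)·c).
N = 221² / ((153000 − 221) × 0.016) = 48841 / 2444 ≈ 20.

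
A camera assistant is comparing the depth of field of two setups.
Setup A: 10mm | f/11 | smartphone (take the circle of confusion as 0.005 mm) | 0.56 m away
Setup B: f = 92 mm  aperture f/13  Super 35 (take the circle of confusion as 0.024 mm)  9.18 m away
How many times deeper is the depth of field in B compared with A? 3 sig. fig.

18.6

Setup A: H = 10²/(11×0.005) + 10 ≈ 1828.2 mm; DoF = Df − Dn = 802.87 − 429.94 ≈ 372.93 mm.
Setup B: H = 92²/(13×0.024) + 92 ≈ 27220.2 mm; DoF = Df − Dn = 13804.6 − 6876.4 ≈ 6928.2 mm.
Ratio = 6928.2 / 372.93 ≈ 18.6.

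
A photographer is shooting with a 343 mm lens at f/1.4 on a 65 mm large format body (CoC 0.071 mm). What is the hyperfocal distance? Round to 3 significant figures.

1180 m

Hyperfocal distance H = f²/(N·c) + f = 343²/(1.4 × 0.071) + 343 = 117649/0.0994 + 343 ≈ 1183934.5 mm ≈ 1180 m.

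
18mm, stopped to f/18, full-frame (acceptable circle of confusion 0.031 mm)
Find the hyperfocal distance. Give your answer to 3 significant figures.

0.599 m

Hyperfocal distance H = f²/(N·c) + f = 18²/(18 × 0.031) + 18 = 324/0.558 + 18 ≈ 598.6 mm ≈ 0.599 m.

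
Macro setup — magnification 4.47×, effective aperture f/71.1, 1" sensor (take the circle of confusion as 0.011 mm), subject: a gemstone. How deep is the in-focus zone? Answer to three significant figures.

At magnification m, DoF ≈ 2·N_eff·c/m² = 2 × 71.1 × 0.011 / 4.47² = 1.564 / 19.98 ≈ 0.0783 mm.

0.0783 mm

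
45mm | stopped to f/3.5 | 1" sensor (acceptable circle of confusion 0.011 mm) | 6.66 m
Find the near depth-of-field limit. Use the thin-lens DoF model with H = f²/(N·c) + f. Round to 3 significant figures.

Hyperfocal distance H = f²/(N·c) + f = 45²/(3.5 × 0.011) + 45 = 2025/0.0385 + 45 ≈ 52642.4 mm ≈ 52.64 m.
Near limit Dn = s·(H − f)/(H + s − 2f) = 6660 × (52642.4 − 45) / (52642.4 + 6660 − 2 × 45) = 6660 × 52597.4 / 59212.4 ≈ 5916.0 mm ≈ 5.92 m.

5.92 m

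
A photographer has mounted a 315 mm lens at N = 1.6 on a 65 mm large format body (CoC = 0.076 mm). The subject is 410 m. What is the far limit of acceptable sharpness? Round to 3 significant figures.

823 m

Hyperfocal distance H = f²/(N·c) + f = 315²/(1.6 × 0.076) + 315 = 99225/0.1216 + 315 ≈ 816310.1 mm ≈ 816.3 m.
Far limit Df = s·(H − f)/(H − s) = 410000 × (816310.1 − 315) / (816310.1 − 410000) = 410000 × 815995.1 / 406310.1 ≈ 823406 mm ≈ 823 m.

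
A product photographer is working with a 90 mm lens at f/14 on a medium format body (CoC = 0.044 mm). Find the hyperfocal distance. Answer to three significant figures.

13.2 m

Hyperfocal distance H = f²/(N·c) + f = 90²/(14 × 0.044) + 90 = 8100/0.616 + 90 ≈ 13239.4 mm ≈ 13.2 m.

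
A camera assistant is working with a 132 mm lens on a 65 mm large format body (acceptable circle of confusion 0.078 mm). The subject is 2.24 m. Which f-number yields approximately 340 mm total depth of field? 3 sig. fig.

f/8

Write h = H − f = f²/(N·c). The thin-lens limits are Dn = s·h/(h + (s−f)) and Df = s·h/(h − (s−f)), so DoF = Df − Dn = 2·s·(s−f)·h / (h² − (s−f)²).
That is a quadratic in h: DoF·h² − 2·s·(s−f)·h − DoF·(s−f)² = 0 ⇒ h = (s−f)·(s + √(s² + DoF²)) / DoF = 2108 × (2240 + √(2240² + 340²)) / 340 = 2108 × (2240 + 2265.66) / 340 ≈ 27935 mm.
Then N = f²/(c·h) = 132² / (0.078 × 27935) = 17424 / 2178.9 ≈ 8.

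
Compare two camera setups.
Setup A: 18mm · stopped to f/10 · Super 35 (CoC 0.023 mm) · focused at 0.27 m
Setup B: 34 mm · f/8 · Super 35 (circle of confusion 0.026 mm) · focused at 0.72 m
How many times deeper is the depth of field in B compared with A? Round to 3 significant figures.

Setup A: H = 18²/(10×0.023) + 18 ≈ 1426.7 mm; DoF = Df − Dn = 328.823 − 229.029 ≈ 99.794 mm.
Setup B: H = 34²/(8×0.026) + 34 ≈ 5591.7 mm; DoF = Df − Dn = 821.39 − 640.89 ≈ 180.50 mm.
Ratio = 180.50 / 99.794 ≈ 1.81.

1.81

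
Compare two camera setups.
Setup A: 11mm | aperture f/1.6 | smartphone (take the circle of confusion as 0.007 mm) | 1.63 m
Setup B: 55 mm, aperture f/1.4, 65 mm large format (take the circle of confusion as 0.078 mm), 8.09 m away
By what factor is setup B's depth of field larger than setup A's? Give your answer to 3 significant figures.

Setup A: H = 11²/(1.6×0.007) + 11 ≈ 10814.6 mm; DoF = Df − Dn = 1917.33 − 1417.57 ≈ 499.76 mm.
Setup B: H = 55²/(1.4×0.078) + 55 ≈ 27756.5 mm; DoF = Df − Dn = 11395.3 − 6271.0 ≈ 5124.3 mm.
Ratio = 5124.3 / 499.76 ≈ 10.3.

10.3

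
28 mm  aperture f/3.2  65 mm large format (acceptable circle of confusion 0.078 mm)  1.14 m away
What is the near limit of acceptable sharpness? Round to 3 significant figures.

Hyperfocal distance H = f²/(N·c) + f = 28²/(3.2 × 0.078) + 28 = 784/0.2496 + 28 ≈ 3169.0 mm ≈ 3.169 m.
Near limit Dn = s·(H − f)/(H + s − 2f) = 1140 × (3169.0 − 28) / (3169.0 + 1140 − 2 × 28) = 1140 × 3141.0 / 4253.0 ≈ 841.93 mm ≈ 0.842 m.

0.842 m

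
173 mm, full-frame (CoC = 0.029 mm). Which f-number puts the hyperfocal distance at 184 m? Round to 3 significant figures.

Rearrange H = f²/(N·c) + f for N: N = f² / ((H − f)·c).
N = 173² / ((184000 − 173) × 0.029) = 29929 / 5331 ≈ 5.61.

f/5.61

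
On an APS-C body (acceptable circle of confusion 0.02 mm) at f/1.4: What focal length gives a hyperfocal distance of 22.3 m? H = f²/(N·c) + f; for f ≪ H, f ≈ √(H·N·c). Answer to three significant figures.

25.0 mm

From H = f²/(N·c) + f, with f ≪ H: f ≈ √(H·N·c) = √(22300 × 1.4 × 0.02) = √624.40 ≈ 24.99 mm.
The +f correction barely moves this — solving exactly, f² + N·c·f − N·c·H = 0 ⇒ f = (−N·c + √((N·c)² + 4·N·c·H))/2 = (−0.028 + √2497.6)/2 ≈ 24.974 mm, so f ≈ 25.0 mm.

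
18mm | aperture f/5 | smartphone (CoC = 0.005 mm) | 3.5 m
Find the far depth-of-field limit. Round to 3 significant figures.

4.79 m

Hyperfocal distance H = f²/(N·c) + f = 18²/(5 × 0.005) + 18 = 324/0.025 + 18 ≈ 12978.0 mm ≈ 12.98 m.
Far limit Df = s·(H − f)/(H − s) = 3500 × (12978.0 − 18) / (12978.0 − 3500) = 3500 × 12960.0 / 9478.0 ≈ 4785.8 mm ≈ 4.79 m.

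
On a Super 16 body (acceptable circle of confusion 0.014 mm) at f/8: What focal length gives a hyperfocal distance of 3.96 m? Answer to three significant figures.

From H = f²/(N·c) + f, with f ≪ H: f ≈ √(H·N·c) = √(3960 × 8 × 0.014) = √443.52 ≈ 21.06 mm.
Exact: f² + N·c·f − N·c·H = 0 ⇒ f = (−N·c + √((N·c)² + 4·N·c·H))/2 = (−0.112 + √1774.1)/2 ≈ 21.004 mm ≈ 21.0 mm.

21.0 mm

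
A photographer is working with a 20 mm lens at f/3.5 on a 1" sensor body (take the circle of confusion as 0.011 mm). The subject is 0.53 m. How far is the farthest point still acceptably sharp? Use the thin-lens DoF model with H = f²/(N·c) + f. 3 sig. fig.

0.557 m

Hyperfocal distance H = f²/(N·c) + f = 20²/(3.5 × 0.011) + 20 = 400/0.0385 + 20 ≈ 10409.6 mm ≈ 10.41 m.
Far limit Df = s·(H − f)/(H − s) = 530 × (10409.6 − 20) / (10409.6 − 530) = 530 × 10389.6 / 9879.6 ≈ 557.36 mm ≈ 0.557 m.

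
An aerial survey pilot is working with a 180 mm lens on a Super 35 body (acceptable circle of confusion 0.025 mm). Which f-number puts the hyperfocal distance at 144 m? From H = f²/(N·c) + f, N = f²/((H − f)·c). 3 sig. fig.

f/9.01

Rearrange H = f²/(N·c) + f for N: N = f² / ((H − f)·c).
N = 180² / ((144000 − 180) × 0.025) = 32400 / 3596 ≈ 9.01.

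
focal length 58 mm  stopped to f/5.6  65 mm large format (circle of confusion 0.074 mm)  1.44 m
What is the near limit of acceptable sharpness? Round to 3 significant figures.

1.23 m

Hyperfocal distance H = f²/(N·c) + f = 58²/(5.6 × 0.074) + 58 = 3364/0.4144 + 58 ≈ 8175.8 mm ≈ 8.176 m.
Near limit Dn = s·(H − f)/(H + s − 2f) = 1440 × (8175.8 − 58) / (8175.8 + 1440 − 2 × 58) = 1440 × 8117.8 / 9499.8 ≈ 1230.5 mm ≈ 1.23 m.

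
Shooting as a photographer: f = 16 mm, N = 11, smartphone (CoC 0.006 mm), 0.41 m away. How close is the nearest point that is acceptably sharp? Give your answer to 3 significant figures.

Hyperfocal distance H = f²/(N·c) + f = 16²/(11 × 0.006) + 16 = 256/0.066 + 16 ≈ 3894.8 mm ≈ 3.895 m.
Near limit Dn = s·(H − f)/(H + s − 2f) = 410 × (3894.8 − 16) / (3894.8 + 410 − 2 × 16) = 410 × 3878.8 / 4272.8 ≈ 372.19 mm.

372 mm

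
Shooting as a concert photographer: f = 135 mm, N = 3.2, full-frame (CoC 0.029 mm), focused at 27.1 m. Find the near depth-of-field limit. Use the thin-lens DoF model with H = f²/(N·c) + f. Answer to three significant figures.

Hyperfocal distance H = f²/(N·c) + f = 135²/(3.2 × 0.029) + 135 = 18225/0.0928 + 135 ≈ 196525.1 mm ≈ 196.5 m.
Near limit Dn = s·(H − f)/(H + s − 2f) = 27100 × (196525.1 − 135) / (196525.1 + 27100 − 2 × 135) = 27100 × 196390.1 / 223355.1 ≈ 23828 mm ≈ 23.8 m.

23.8 m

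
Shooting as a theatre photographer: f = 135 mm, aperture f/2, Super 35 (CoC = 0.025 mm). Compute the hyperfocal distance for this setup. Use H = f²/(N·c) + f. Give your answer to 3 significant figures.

Hyperfocal distance H = f²/(N·c) + f = 135²/(2 × 0.025) + 135 = 18225/0.05 + 135 ≈ 364635.0 mm ≈ 365 m.

365 m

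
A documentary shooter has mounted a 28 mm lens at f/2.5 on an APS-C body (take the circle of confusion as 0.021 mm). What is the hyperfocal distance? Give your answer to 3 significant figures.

Hyperfocal distance H = f²/(N·c) + f = 28²/(2.5 × 0.021) + 28 = 784/0.0525 + 28 ≈ 14961.3 mm ≈ 15.0 m.

15.0 m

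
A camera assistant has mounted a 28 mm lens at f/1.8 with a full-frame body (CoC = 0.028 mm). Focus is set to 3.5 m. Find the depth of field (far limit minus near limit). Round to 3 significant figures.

Hyperfocal distance H = f²/(N·c) + f = 28²/(1.8 × 0.028) + 28 = 784/0.0504 + 28 ≈ 15583.6 mm ≈ 15.58 m.
Near limit Dn = s·(H − f)/(H + s − 2f) = 3500 × (15583.6 − 28) / (15583.6 + 3500 − 2 × 28) = 3500 × 15555.6 / 19027.6 ≈ 2861.3 mm.
Far limit Df = s·(H − f)/(H − s) = 3500 × (15583.6 − 28) / (15583.6 − 3500) = 3500 × 15555.6 / 12083.6 ≈ 4505.7 mm.
Depth of field = Df − Dn = 4505.7 − 2861.3 ≈ 1644.4 mm ≈ 1.64 m.

1.64 m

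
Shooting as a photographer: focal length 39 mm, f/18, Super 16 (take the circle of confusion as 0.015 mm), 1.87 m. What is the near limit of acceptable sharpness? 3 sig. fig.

Hyperfocal distance H = f²/(N·c) + f = 39²/(18 × 0.015) + 39 = 1521/0.27 + 39 ≈ 5672.3 mm ≈ 5.672 m.
Near limit Dn = s·(H − f)/(H + s − 2f) = 1870 × (5672.3 − 39) / (5672.3 + 1870 − 2 × 39) = 1870 × 5633.3 / 7464.3 ≈ 1411.3 mm ≈ 1.41 m.

1.41 m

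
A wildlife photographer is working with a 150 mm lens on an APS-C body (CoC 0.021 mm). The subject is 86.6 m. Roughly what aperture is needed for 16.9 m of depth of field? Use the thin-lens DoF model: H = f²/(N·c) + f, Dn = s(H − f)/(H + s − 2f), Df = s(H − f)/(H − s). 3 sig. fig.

f/1.20

Write h = H − f = f²/(N·c). The thin-lens limits are Dn = s·h/(h + (s−f)) and Df = s·h/(h − (s−f)), so DoF = Df − Dn = 2·s·(s−f)·h / (h² − (s−f)²).
That is a quadratic in h: DoF·h² − 2·s·(s−f)·h − DoF·(s−f)² = 0 ⇒ h = (s−f)·(s + √(s² + DoF²)) / DoF = 86450 × (86600 + √(86600² + 16900²)) / 16900 = 86450 × (86600 + 88233.6) / 16900 ≈ 894341 mm.
Then N = f²/(c·h) = 150² / (0.021 × 894341) = 22500 / 18781 ≈ 1.20.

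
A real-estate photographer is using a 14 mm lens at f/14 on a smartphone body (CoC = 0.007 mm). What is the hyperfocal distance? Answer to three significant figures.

Hyperfocal distance H = f²/(N·c) + f = 14²/(14 × 0.007) + 14 = 196/0.098 + 14 ≈ 2014.0 mm ≈ 2.01 m.

2.01 m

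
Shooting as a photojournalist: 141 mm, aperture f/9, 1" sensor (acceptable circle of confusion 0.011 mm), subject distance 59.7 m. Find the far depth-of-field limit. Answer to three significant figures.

Hyperfocal distance H = f²/(N·c) + f = 141²/(9 × 0.011) + 141 = 19881/0.099 + 141 ≈ 200959.2 mm ≈ 201.0 m.
Far limit Df = s·(H − f)/(H − s) = 59700 × (200959.2 − 141) / (200959.2 − 59700) = 59700 × 200818.2 / 141259.2 ≈ 84871 mm ≈ 84.9 m.

84.9 m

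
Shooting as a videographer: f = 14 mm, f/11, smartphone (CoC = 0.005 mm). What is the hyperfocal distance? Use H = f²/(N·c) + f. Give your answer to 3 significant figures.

Hyperfocal distance H = f²/(N·c) + f = 14²/(11 × 0.005) + 14 = 196/0.055 + 14 ≈ 3577.6 mm ≈ 3.58 m.

3.58 m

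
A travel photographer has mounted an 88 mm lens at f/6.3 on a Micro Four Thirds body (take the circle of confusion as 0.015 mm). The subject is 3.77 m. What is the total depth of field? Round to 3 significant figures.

Hyperfocal distance H = f²/(N·c) + f = 88²/(6.3 × 0.015) + 88 = 7744/0.0945 + 88 ≈ 82035.1 mm ≈ 82.04 m.
Near limit Dn = s·(H − f)/(H + s − 2f) = 3770 × (82035.1 − 88) / (82035.1 + 3770 − 2 × 88) = 3770 × 81947.1 / 85629.1 ≈ 3607.89 mm.
Far limit Df = s·(H − f)/(H − s) = 3770 × (82035.1 − 88) / (82035.1 − 3770) = 3770 × 81947.1 / 78265.1 ≈ 3947.36 mm.
Depth of field = Df − Dn = 3947.36 − 3607.89 ≈ 339.47 mm.

339 mm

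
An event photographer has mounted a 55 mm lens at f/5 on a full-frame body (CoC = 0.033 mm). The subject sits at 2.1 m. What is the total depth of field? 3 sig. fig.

Hyperfocal distance H = f²/(N·c) + f = 55²/(5 × 0.033) + 55 = 3025/0.165 + 55 ≈ 18388.3 mm ≈ 18.39 m.
Near limit Dn = s·(H − f)/(H + s − 2f) = 2100 × (18388.3 − 55) / (18388.3 + 2100 − 2 × 55) = 2100 × 18333.3 / 20378.3 ≈ 1889.26 mm.
Far limit Df = s·(H − f)/(H − s) = 2100 × (18388.3 − 55) / (18388.3 − 2100) = 2100 × 18333.3 / 16288.3 ≈ 2363.65 mm.
Depth of field = Df − Dn = 2363.65 − 1889.26 ≈ 474.39 mm.

474 mm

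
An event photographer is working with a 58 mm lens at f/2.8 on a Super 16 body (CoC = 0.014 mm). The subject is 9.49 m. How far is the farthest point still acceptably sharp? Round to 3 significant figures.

Hyperfocal distance H = f²/(N·c) + f = 58²/(2.8 × 0.014) + 58 = 3364/0.0392 + 58 ≈ 85874.3 mm ≈ 85.87 m.
Far limit Df = s·(H − f)/(H − s) = 9490 × (85874.3 − 58) / (85874.3 − 9490) = 9490 × 85816.3 / 76384.3 ≈ 10662 mm ≈ 10.7 m.

10.7 m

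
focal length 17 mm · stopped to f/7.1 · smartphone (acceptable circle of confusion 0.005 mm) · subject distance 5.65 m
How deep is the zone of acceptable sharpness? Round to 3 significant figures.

15.0 m

Hyperfocal distance H = f²/(N·c) + f = 17²/(7.1 × 0.005) + 17 = 289/0.0355 + 17 ≈ 8157.8 mm ≈ 8.158 m.
Near limit Dn = s·(H − f)/(H + s − 2f) = 5650 × (8157.8 − 17) / (8157.8 + 5650 − 2 × 17) = 5650 × 8140.8 / 13773.8 ≈ 3339 mm.
Far limit Df = s·(H − f)/(H − s) = 5650 × (8157.8 − 17) / (8157.8 − 5650) = 5650 × 8140.8 / 2507.8 ≈ 18341 mm.
Depth of field = Df − Dn = 18341 − 3339 ≈ 15002 mm ≈ 15.0 m.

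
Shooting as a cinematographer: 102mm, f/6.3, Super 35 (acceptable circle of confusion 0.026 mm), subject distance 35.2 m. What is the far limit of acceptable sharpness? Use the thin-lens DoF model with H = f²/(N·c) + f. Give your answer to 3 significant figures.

Hyperfocal distance H = f²/(N·c) + f = 102²/(6.3 × 0.026) + 102 = 10404/0.1638 + 102 ≈ 63618.5 mm ≈ 63.62 m.
Far limit Df = s·(H − f)/(H − s) = 35200 × (63618.5 − 102) / (63618.5 − 35200) = 35200 × 63516.5 / 28418.5 ≈ 78673 mm ≈ 78.7 m.

78.7 m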